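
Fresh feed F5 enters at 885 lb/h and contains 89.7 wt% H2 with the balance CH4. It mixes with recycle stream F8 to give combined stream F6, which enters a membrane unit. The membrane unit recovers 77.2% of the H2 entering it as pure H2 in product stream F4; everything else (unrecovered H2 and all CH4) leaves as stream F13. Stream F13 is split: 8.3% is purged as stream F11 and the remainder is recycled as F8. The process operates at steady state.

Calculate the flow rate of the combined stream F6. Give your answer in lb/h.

2102 lb/h

CH4 enters only via F5 and leaves only via the purge: 885×0.103 = 0.083×(CH4 in F13), and the membrane unit passes all CH4, so CH4 in F6 = CH4 in F13 = 1098.3 lb/h.
H2 in F6: m_A = 885×0.897 + (1−0.083)·(1−0.772)·m_A, so m_A = 793.85/0.7909 = 1003.7 lb/h.
F6 = 1003.7 + 1098.3 = 2101.9 lb/h.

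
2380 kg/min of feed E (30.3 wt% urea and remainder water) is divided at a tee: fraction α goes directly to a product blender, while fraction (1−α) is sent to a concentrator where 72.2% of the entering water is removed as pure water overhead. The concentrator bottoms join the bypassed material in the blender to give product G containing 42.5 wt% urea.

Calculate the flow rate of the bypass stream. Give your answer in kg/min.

1022 kg/min

All 2380×0.303 = 721.14 kg/min of urea reaches G, so G = 721.14/0.425 = 1696.8 kg/min and vapour = 683.2 kg/min.
The evaporator receives (1−α)·2380 of feed at 0.697 water and removes 0.722 of that water:
0.722×0.697×(1−α)×2380 = 683.2
(1−α) = 683.2/1197.7 = 0.5704;  α = 0.4296.
Bypass flow = 0.4296×2380 = 1022.4 kg/min.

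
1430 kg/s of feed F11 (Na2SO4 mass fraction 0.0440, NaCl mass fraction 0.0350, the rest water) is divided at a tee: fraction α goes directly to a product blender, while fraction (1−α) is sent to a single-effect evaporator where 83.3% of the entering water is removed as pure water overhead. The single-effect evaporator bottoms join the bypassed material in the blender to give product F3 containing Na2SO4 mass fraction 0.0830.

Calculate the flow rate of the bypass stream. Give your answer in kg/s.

All 1430×0.044 = 62.92 kg/s of Na2SO4 reaches F3, so F3 = 62.92/0.083 = 758.07 kg/s and vapour = 671.93 kg/s.
The evaporator receives (1−α)·1430 of feed at 0.921 water and removes 0.833 of that water:
0.833×0.921×(1−α)×1430 = 671.93
(1−α) = 671.93/1097.1 = 0.6125;  α = 0.3875.
Bypass flow = 0.3875×1430 = 554.17 kg/s.

554.2 kg/s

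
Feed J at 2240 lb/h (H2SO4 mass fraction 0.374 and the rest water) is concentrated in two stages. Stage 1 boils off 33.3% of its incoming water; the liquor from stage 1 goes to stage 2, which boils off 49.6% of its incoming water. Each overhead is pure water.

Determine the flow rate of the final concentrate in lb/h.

water in feed = 2240×0.626 = 1402.2 lb/h.
After stage 1: water left = (1−0.333)×1402.2 = 935.29; stream total = 1773.1 lb/h.
After stage 2: water left = (1−0.496)×935.29 = 471.39; final concentrate = 1309.1 lb/h.

1309 lb/h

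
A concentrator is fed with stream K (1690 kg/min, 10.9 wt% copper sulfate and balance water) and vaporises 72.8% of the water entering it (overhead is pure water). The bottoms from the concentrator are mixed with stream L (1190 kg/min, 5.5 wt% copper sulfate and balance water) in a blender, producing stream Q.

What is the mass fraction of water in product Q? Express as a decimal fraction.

0.860

Vapour removed = 0.728×0.891×1690 = 1096.2 kg/min; concentrate = 593.78 kg/min.
water reaching the mixer = 409.57 (from concentrate) + 1190×0.945 = 1534.1 kg/min.
Product flow = 593.78 + 1190 = 1783.8 kg/min; water fraction = 0.860.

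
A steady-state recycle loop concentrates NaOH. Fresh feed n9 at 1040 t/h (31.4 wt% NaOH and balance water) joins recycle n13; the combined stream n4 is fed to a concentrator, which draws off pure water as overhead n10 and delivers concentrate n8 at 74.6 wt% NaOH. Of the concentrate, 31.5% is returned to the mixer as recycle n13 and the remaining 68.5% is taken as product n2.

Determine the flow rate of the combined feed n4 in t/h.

1241 t/h

Overall NaOH balance (none leaves overhead): NaOH in fresh feed = NaOH in product, i.e. 1040×0.314 = (1−0.315)·n8·0.746.
n8 = 326.56/(0.746×0.685) = 639.05 t/h.
Recycle n13 = 0.315×639.05 = 201.3 t/h.
Combined feed n4 = 1040 + 201.3 = 1241.3 t/h.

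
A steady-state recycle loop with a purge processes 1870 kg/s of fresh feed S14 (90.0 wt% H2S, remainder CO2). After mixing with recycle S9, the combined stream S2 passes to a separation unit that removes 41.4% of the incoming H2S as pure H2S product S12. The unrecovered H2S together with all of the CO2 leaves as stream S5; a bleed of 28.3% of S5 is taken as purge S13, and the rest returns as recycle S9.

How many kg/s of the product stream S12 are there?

H2S in S2: m_A = 1870×0.900 + (1−0.283)·(1−0.414)·m_A, so m_A = 1683/0.5798 = 2902.5 kg/s.
Product S12 = 0.414×2902.5 = 1201.6 kg/s.

1202 kg/s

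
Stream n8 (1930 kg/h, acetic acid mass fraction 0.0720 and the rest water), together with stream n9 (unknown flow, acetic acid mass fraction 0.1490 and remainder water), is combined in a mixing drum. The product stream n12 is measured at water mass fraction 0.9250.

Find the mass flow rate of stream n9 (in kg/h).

Let n9 be the unknown flow. Total out = 1930 + n9.
water balance: 1791 + 0.851·n9 = 0.925·(1930 + n9)
(0.851 − 0.925)·n9 = 0.925×1930 − 1791 = -5.79
n9 = -5.79 / -0.074 = 78.243 kg/h

78.24 kg/h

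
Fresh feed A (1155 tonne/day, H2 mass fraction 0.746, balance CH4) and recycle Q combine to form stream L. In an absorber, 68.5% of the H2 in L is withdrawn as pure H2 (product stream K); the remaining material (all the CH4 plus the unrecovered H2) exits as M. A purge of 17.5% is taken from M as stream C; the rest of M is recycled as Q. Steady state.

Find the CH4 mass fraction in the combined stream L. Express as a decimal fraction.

0.590

CH4 enters only via A and leaves only via the purge: 1155×0.254 = 0.175×(CH4 in M), and the absorber passes all CH4, so CH4 in L = CH4 in M = 1676.4 tonne/day.
H2 in L: m_A = 1155×0.746 + (1−0.175)·(1−0.685)·m_A, so m_A = 861.63/0.7401 = 1164.2 tonne/day.
L = 1164.2 + 1676.4 = 2840.6 tonne/day.
CH4 fraction in L = 1676.4/2840.6 = 0.590.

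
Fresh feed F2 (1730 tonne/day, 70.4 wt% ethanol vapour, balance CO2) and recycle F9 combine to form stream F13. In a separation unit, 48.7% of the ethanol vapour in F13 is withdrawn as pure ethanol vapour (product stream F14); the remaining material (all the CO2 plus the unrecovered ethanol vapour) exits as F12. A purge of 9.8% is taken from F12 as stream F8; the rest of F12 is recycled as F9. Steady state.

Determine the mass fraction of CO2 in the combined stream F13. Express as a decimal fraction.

0.697

CO2 enters only via F2 and leaves only via the purge: 1730×0.296 = 0.098×(CO2 in F12), and the separation unit passes all CO2, so CO2 in F13 = CO2 in F12 = 5225.3 tonne/day.
ethanol vapour in F13: m_A = 1730×0.704 + (1−0.098)·(1−0.487)·m_A, so m_A = 1217.9/0.5373 = 2266.9 tonne/day.
F13 = 2266.9 + 5225.3 = 7492.2 tonne/day.
CO2 fraction in F13 = 5225.3/7492.2 = 0.697.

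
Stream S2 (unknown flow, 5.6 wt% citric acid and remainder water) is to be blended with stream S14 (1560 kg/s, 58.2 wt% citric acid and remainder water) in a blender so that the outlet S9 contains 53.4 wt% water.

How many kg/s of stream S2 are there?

441.4 kg/s

Let S2 be the unknown flow. Total out = 1560 + S2.
water balance: 652.08 + 0.944·S2 = 0.534·(1560 + S2)
(0.944 − 0.534)·S2 = 0.534×1560 − 652.08 = 180.96
S2 = 180.96 / 0.410 = 441.37 kg/s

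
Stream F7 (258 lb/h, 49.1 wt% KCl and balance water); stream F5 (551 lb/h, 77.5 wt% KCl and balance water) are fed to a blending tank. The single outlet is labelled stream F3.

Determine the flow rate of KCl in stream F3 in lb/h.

KCl out = KCl in = 258×0.491 + 551×0.775 = 553.7 lb/h.

553.7 lb/h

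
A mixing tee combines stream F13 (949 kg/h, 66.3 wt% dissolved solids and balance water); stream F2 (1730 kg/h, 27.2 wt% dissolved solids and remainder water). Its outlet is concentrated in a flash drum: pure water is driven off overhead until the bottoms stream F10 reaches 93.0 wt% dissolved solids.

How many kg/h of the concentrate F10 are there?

1183 kg/h

dissolved solids entering = 949×0.663 + 1730×0.272 = 1099.7 kg/h.
All dissolved solids reports to F10, so F10 = 1099.7/0.930 = 1182.5 kg/h.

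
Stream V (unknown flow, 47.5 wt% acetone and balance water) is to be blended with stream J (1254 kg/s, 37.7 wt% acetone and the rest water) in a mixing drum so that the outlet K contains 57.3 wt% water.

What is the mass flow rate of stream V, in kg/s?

1306 kg/s

Let V be the unknown flow. Total out = 1254 + V.
water balance: 781.24 + 0.525·V = 0.573·(1254 + V)
(0.525 − 0.573)·V = 0.573×1254 − 781.24 = -62.7
V = -62.7 / -0.048 = 1306.3 kg/s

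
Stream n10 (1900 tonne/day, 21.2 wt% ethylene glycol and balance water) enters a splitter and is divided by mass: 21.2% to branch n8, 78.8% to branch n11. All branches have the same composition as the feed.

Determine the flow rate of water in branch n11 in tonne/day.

1180 tonne/day

Branch n11 total = 0.788×1900 = 1497.2 tonne/day.
water in n11 = 0.788×1497.2 = 1179.8 tonne/day.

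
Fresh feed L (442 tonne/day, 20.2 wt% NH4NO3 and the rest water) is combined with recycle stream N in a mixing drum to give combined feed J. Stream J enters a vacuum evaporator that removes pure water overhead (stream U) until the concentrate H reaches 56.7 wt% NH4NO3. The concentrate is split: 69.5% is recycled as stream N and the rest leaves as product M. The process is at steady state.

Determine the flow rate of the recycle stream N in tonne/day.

Overall NH4NO3 balance (none leaves overhead): NH4NO3 in fresh feed = NH4NO3 in product, i.e. 442×0.202 = (1−0.695)·H·0.567.
H = 89.284/(0.567×0.305) = 516.29 tonne/day.
Recycle N = 0.695×516.29 = 358.82 tonne/day.

358.8 tonne/day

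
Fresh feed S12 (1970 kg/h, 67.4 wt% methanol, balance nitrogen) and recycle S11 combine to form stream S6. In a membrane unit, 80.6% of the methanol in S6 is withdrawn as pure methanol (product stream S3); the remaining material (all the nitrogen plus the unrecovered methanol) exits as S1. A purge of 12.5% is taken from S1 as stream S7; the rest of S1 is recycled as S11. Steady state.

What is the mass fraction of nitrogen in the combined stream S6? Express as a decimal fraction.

0.7626

nitrogen enters only via S12 and leaves only via the purge: 1970×0.326 = 0.125×(nitrogen in S1), and the membrane unit passes all nitrogen, so nitrogen in S6 = nitrogen in S1 = 5137.8 kg/h.
methanol in S6: m_A = 1970×0.674 + (1−0.125)·(1−0.806)·m_A, so m_A = 1327.8/0.8303 = 1599.3 kg/h.
S6 = 1599.3 + 5137.8 = 6737 kg/h.
nitrogen fraction in S6 = 5137.8/6737 = 0.7626.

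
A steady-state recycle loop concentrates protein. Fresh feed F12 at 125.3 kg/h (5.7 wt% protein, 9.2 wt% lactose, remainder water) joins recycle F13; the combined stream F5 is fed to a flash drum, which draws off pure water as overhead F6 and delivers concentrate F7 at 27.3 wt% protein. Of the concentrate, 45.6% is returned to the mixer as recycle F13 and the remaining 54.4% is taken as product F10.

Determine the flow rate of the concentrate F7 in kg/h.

48.09 kg/h

Overall protein balance (none leaves overhead): protein in fresh feed = protein in product, i.e. 125.3×0.057 = (1−0.456)·F7·0.273.
F7 = 7.1421/(0.273×0.544) = 48.091 kg/h.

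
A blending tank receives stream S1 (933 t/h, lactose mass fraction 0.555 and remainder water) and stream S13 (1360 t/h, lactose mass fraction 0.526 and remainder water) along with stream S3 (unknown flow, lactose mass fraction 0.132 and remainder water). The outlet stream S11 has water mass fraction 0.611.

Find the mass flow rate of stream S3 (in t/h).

1328 t/h

Let S3 be the unknown flow. Total out = 2293 + S3.
water balance: 1059.8 + 0.868·S3 = 0.611·(2293 + S3)
(0.868 − 0.611)·S3 = 0.611×2293 − 1059.8 = 341.2
S3 = 341.2 / 0.257 = 1327.6 t/h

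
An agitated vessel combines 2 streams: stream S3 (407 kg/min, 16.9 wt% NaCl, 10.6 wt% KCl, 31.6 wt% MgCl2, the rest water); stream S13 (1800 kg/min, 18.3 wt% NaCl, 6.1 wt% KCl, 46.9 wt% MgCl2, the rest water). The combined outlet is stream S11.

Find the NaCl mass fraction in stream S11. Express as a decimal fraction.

0.180

Total flow out = 407 + 1800 = 2207 kg/min.
NaCl in = 407×0.169 + 1800×0.183 = 398.18 kg/min.
NaCl mass fraction in S11 = 398.18/2207 = 0.180.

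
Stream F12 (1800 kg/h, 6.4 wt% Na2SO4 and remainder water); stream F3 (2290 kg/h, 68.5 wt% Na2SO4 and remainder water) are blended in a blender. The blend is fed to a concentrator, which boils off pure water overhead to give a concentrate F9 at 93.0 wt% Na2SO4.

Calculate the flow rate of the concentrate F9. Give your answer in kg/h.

Na2SO4 entering = 1800×0.064 + 2290×0.685 = 1683.9 kg/h.
All Na2SO4 reports to F9, so F9 = 1683.9/0.930 = 1810.6 kg/h.

1811 kg/h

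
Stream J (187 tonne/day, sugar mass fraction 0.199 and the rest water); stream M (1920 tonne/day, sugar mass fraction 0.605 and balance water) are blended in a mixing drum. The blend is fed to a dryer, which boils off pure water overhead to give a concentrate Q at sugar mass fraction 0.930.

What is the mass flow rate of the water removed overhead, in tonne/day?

sugar entering = 187×0.199 + 1920×0.605 = 1198.8 tonne/day.
All sugar reports to Q, so Q = 1198.8/0.930 = 1289 tonne/day.
Total feed = 2107 tonne/day; overhead = 2107 − 1289 = 817.95 tonne/day.

818 tonne/day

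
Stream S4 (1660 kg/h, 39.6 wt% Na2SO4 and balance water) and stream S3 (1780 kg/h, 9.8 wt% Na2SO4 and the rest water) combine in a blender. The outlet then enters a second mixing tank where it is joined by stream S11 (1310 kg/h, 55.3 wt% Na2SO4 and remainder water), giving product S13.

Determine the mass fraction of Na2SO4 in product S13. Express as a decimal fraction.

0.3276

Overall, product flow = 4750 kg/h.
Na2SO4 in = 1660×0.396 + 1780×0.098 + 1310×0.553 = 1556.2 kg/h.
Na2SO4 fraction in S13 = 0.3276.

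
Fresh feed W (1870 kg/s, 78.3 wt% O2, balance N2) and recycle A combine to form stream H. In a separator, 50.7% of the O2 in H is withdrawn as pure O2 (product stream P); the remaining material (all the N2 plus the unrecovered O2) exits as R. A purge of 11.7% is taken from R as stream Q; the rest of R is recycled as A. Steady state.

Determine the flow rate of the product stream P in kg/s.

1315 kg/s

O2 in H: m_A = 1870×0.783 + (1−0.117)·(1−0.507)·m_A, so m_A = 1464.2/0.5647 = 2593 kg/s.
Product P = 0.507×2593 = 1314.6 kg/s.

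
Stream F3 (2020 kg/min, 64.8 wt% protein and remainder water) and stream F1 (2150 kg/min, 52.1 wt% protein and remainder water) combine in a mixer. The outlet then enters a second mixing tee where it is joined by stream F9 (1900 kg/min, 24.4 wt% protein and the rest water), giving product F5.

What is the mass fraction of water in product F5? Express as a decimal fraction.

Overall, product flow = 6070 kg/min.
water in = 2020×0.352 + 2150×0.479 + 1900×0.756 = 3177.3 kg/min.
water fraction in F5 = 0.5234.

0.5234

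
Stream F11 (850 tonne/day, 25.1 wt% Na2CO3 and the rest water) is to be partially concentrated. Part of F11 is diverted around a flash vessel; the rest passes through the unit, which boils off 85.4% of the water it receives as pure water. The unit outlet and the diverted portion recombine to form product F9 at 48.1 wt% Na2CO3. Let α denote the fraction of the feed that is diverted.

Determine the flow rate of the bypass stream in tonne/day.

214.6 tonne/day

All 850×0.251 = 213.35 tonne/day of Na2CO3 reaches F9, so F9 = 213.35/0.481 = 443.56 tonne/day and vapour = 406.44 tonne/day.
The evaporator receives (1−α)·850 of feed at 0.749 water and removes 0.854 of that water:
0.854×0.749×(1−α)×850 = 406.44
(1−α) = 406.44/543.7 = 0.7476;  α = 0.2524.
Bypass flow = 0.2524×850 = 214.58 tonne/day.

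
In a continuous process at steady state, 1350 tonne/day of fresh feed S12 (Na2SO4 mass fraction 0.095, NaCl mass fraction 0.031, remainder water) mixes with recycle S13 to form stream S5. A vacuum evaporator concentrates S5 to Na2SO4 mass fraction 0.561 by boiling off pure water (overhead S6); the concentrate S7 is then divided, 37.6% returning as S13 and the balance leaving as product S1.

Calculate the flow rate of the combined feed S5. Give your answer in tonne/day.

Overall Na2SO4 balance (none leaves overhead): Na2SO4 in fresh feed = Na2SO4 in product, i.e. 1350×0.095 = (1−0.376)·S7·0.561.
S7 = 128.25/(0.561×0.624) = 366.36 tonne/day.
Recycle S13 = 0.376×366.36 = 137.75 tonne/day.
Combined feed S5 = 1350 + 137.75 = 1487.8 tonne/day.

1488 tonne/day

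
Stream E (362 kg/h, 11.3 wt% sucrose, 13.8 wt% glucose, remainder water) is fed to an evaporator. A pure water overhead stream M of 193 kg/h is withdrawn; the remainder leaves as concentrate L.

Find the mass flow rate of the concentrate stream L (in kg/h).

Concentrate = 362 − 193 = 169 kg/h.

169 kg/h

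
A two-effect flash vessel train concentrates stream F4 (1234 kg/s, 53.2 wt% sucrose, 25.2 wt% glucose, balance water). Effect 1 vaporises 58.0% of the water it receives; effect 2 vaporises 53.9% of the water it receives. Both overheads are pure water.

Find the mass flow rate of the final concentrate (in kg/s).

1019 kg/s

water in feed = 1234×0.216 = 266.54 kg/s.
After stage 1: water left = (1−0.580)×266.54 = 111.95; stream total = 1079.4 kg/s.
After stage 2: water left = (1−0.539)×111.95 = 51.608; final concentrate = 1019.1 kg/s.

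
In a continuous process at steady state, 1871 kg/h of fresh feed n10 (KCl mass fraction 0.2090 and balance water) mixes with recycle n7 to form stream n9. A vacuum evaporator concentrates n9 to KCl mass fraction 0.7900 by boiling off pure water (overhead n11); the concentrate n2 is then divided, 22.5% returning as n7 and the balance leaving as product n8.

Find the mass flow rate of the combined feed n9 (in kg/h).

2015 kg/h

Overall KCl balance (none leaves overhead): KCl in fresh feed = KCl in product, i.e. 1871×0.209 = (1−0.225)·n2·0.790.
n2 = 391.04/(0.790×0.775) = 638.69 kg/h.
Recycle n7 = 0.225×638.69 = 143.71 kg/h.
Combined feed n9 = 1871 + 143.71 = 2014.7 kg/h.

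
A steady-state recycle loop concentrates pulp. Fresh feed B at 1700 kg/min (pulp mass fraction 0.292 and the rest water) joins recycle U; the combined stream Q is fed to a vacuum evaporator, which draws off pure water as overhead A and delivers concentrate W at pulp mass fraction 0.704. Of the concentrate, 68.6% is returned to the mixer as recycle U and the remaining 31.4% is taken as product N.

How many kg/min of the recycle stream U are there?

1540 kg/min

Overall pulp balance (none leaves overhead): pulp in fresh feed = pulp in product, i.e. 1700×0.292 = (1−0.686)·W·0.704.
W = 496.4/(0.704×0.314) = 2245.6 kg/min.
Recycle U = 0.686×2245.6 = 1540.5 kg/min.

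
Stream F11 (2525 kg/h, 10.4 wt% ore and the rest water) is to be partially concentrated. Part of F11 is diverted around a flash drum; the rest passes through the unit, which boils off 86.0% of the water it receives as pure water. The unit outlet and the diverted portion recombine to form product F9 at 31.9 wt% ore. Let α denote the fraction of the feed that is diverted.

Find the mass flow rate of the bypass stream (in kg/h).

316.5 kg/h

All 2525×0.104 = 262.6 kg/h of ore reaches F9, so F9 = 262.6/0.319 = 823.2 kg/h and vapour = 1701.8 kg/h.
The evaporator receives (1−α)·2525 of feed at 0.896 water and removes 0.860 of that water:
0.860×0.896×(1−α)×2525 = 1701.8
(1−α) = 1701.8/1945.7 = 0.8747;  α = 0.1253.
Bypass flow = 0.1253×2525 = 316.47 kg/h.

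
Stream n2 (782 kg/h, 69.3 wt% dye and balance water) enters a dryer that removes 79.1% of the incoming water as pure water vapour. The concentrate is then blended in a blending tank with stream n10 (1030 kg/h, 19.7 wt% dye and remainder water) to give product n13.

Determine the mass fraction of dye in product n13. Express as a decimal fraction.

0.459

Vapour removed = 0.791×0.307×782 = 189.9 kg/h; concentrate = 592.1 kg/h.
dye reaching the mixer = 541.93 (from concentrate) + 1030×0.197 = 744.84 kg/h.
Product flow = 592.1 + 1030 = 1622.1 kg/h; dye fraction = 0.459.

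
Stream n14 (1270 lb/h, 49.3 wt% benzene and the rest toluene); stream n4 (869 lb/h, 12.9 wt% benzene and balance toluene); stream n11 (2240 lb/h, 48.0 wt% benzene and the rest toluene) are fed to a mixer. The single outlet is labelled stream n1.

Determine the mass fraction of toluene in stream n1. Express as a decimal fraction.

0.5859

Total flow out = 1270 + 869 + 2240 = 4379 lb/h.
toluene in = 1270×0.507 + 869×0.871 + 2240×0.520 = 2565.6 lb/h.
toluene mass fraction in n1 = 2565.6/4379 = 0.5859.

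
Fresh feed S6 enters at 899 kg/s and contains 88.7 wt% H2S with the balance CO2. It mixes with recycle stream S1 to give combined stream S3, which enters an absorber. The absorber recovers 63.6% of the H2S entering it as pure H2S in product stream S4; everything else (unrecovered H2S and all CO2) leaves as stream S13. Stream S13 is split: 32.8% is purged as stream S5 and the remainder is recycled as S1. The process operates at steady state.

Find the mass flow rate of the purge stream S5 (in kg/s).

CO2 enters only via S6 and leaves only via the purge: 899×0.113 = 0.328×(CO2 in S13), and the absorber passes all CO2, so CO2 in S3 = CO2 in S13 = 309.72 kg/s.
H2S in S3: m_A = 899×0.887 + (1−0.328)·(1−0.636)·m_A, so m_A = 797.41/0.7554 = 1055.6 kg/s.
S13 = (1−0.636)×1055.6 + 309.72 = 693.97 kg/s.
Purge S5 = 0.328×693.97 = 227.62 kg/s.

227.6 kg/s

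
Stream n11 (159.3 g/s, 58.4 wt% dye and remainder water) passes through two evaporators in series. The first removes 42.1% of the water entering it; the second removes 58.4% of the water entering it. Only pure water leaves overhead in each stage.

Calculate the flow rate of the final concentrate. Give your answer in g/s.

water in feed = 159.3×0.416 = 66.269 g/s.
After stage 1: water left = (1−0.421)×66.269 = 38.37; stream total = 131.4 g/s.
After stage 2: water left = (1−0.584)×38.37 = 15.962; final concentrate = 108.99 g/s.

109 g/s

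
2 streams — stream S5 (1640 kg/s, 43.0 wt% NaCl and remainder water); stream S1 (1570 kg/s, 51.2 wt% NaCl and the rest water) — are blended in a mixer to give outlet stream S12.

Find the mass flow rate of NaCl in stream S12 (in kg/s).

NaCl out = NaCl in = 1640×0.430 + 1570×0.512 = 1509 kg/s.

1509 kg/s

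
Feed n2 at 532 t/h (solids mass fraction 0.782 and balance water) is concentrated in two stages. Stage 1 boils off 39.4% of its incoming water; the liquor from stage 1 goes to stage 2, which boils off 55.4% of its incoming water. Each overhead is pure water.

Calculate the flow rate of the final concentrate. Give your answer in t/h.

water in feed = 532×0.218 = 115.98 t/h.
After stage 1: water left = (1−0.394)×115.98 = 70.281; stream total = 486.31 t/h.
After stage 2: water left = (1−0.554)×70.281 = 31.346; final concentrate = 447.37 t/h.

447.4 t/h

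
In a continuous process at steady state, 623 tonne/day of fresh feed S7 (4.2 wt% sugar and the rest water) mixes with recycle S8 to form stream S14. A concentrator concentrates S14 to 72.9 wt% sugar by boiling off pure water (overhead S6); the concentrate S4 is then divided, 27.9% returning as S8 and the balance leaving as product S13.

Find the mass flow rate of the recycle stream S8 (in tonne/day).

13.89 tonne/day

Overall sugar balance (none leaves overhead): sugar in fresh feed = sugar in product, i.e. 623×0.042 = (1−0.279)·S4·0.729.
S4 = 26.166/(0.729×0.721) = 49.782 tonne/day.
Recycle S8 = 0.279×49.782 = 13.889 tonne/day.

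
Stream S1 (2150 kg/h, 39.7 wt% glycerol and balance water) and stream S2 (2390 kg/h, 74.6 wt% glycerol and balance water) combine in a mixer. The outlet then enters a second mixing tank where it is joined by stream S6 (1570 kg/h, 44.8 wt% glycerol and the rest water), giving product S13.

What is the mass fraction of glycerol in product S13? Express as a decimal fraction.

0.547

Overall, product flow = 6110 kg/h.
glycerol in = 2150×0.397 + 2390×0.746 + 1570×0.448 = 3339.9 kg/h.
glycerol fraction in S13 = 0.547.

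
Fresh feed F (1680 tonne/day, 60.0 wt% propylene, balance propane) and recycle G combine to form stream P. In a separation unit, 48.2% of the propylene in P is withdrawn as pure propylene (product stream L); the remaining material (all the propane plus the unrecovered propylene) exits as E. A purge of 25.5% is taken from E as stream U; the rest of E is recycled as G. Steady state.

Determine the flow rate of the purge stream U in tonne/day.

propane enters only via F and leaves only via the purge: 1680×0.400 = 0.255×(propane in E), and the separation unit passes all propane, so propane in P = propane in E = 2635.3 tonne/day.
propylene in P: m_A = 1680×0.600 + (1−0.255)·(1−0.482)·m_A, so m_A = 1008/0.6141 = 1641.5 tonne/day.
E = (1−0.482)×1641.5 + 2635.3 = 3485.6 tonne/day.
Purge U = 0.255×3485.6 = 888.82 tonne/day.

888.8 tonne/day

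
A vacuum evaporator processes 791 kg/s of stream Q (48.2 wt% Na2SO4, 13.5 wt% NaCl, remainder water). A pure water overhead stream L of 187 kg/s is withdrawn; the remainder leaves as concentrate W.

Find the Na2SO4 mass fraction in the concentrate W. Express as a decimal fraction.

Na2SO4 is not removed: 791×0.482 = 381.26 kg/s of Na2SO4 enters W.
Concentrate = 791 − 187 = 604 kg/s.
Mass fraction = 381.26/604 = 0.6312.

0.6312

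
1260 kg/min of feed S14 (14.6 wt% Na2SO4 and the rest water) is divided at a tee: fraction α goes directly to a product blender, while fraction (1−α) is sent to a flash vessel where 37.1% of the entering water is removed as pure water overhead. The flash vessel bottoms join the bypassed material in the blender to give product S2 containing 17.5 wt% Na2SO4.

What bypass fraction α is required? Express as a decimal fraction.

All 1260×0.146 = 183.96 kg/min of Na2SO4 reaches S2, so S2 = 183.96/0.175 = 1051.2 kg/min and vapour = 208.8 kg/min.
The evaporator receives (1−α)·1260 of feed at 0.854 water and removes 0.371 of that water:
0.371×0.854×(1−α)×1260 = 208.8
(1−α) = 208.8/399.21 = 0.5230;  α = 0.4770.

0.477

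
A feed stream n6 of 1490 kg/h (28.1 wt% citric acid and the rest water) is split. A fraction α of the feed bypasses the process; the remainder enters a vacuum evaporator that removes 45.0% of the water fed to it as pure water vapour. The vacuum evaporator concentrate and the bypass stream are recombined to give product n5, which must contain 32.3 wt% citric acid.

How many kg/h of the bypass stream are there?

All 1490×0.281 = 418.69 kg/h of citric acid reaches n5, so n5 = 418.69/0.323 = 1296.3 kg/h and vapour = 193.75 kg/h.
The evaporator receives (1−α)·1490 of feed at 0.719 water and removes 0.450 of that water:
0.450×0.719×(1−α)×1490 = 193.75
(1−α) = 193.75/482.09 = 0.4019;  α = 0.5981.
Bypass flow = 0.5981×1490 = 891.19 kg/h.

891.2 kg/h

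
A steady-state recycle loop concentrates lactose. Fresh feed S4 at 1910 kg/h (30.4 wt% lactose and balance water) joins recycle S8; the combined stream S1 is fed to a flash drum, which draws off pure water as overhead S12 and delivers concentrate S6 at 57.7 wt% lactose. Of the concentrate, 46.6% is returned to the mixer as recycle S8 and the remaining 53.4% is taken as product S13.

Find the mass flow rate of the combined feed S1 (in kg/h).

2788 kg/h

Overall lactose balance (none leaves overhead): lactose in fresh feed = lactose in product, i.e. 1910×0.304 = (1−0.466)·S6·0.577.
S6 = 580.64/(0.577×0.534) = 1884.5 kg/h.
Recycle S8 = 0.466×1884.5 = 878.16 kg/h.
Combined feed S1 = 1910 + 878.16 = 2788.2 kg/h.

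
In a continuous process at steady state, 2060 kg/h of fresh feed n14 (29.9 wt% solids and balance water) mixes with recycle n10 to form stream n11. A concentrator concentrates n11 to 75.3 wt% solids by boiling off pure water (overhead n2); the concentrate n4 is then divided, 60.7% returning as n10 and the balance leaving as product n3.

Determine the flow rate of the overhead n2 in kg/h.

1242 kg/h

Overall solids balance (none leaves overhead): solids in fresh feed = solids in product, i.e. 2060×0.299 = (1−0.607)·n4·0.753.
n4 = 615.94/(0.753×0.393) = 2081.4 kg/h.
Recycle n10 = 0.607×2081.4 = 1263.4 kg/h.
Combined feed n11 = 2060 + 1263.4 = 3323.4 kg/h.
Overhead n2 = n11 − n4 = 3323.4 − 2081.4 = 1242 kg/h.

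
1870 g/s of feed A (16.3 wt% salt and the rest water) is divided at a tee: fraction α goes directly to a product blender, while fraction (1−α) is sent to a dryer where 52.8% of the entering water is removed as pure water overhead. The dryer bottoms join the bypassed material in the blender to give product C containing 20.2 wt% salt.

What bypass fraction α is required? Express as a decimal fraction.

All 1870×0.163 = 304.81 g/s of salt reaches C, so C = 304.81/0.202 = 1509 g/s and vapour = 361.04 g/s.
The evaporator receives (1−α)·1870 of feed at 0.837 water and removes 0.528 of that water:
0.528×0.837×(1−α)×1870 = 361.04
(1−α) = 361.04/826.42 = 0.4369;  α = 0.5631.

0.563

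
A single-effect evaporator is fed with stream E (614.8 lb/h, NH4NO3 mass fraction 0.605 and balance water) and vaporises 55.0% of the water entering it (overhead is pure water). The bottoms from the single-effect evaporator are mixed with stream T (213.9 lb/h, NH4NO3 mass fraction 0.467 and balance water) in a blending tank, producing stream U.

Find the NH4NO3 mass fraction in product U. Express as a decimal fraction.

0.679

Vapour removed = 0.550×0.395×614.8 = 133.57 lb/h; concentrate = 481.23 lb/h.
NH4NO3 reaching the mixer = 371.95 (from concentrate) + 213.9×0.467 = 471.85 lb/h.
Product flow = 481.23 + 213.9 = 695.13 lb/h; NH4NO3 fraction = 0.679.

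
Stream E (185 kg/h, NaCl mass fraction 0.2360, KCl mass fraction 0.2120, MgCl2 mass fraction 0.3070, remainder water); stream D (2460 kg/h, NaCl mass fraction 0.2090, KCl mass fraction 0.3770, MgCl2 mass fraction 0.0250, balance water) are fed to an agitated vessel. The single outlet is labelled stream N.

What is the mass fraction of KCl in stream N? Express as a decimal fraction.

0.3655

Total flow out = 185 + 2460 = 2645 kg/h.
KCl in = 185×0.212 + 2460×0.377 = 966.64 kg/h.
KCl mass fraction in N = 966.64/2645 = 0.3655.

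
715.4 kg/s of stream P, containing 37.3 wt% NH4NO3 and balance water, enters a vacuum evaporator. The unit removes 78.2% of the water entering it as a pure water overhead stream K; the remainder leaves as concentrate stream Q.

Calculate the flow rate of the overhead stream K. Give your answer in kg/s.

water entering = 715.4×0.627 = 448.56 kg/s; overhead removed = 0.782×448.56 = 350.77 kg/s.

350.8 kg/s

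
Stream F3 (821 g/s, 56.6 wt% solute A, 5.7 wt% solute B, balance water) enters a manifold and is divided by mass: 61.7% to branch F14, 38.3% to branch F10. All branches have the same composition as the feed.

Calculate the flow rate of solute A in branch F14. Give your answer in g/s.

Branch F14 total = 0.617×821 = 506.56 g/s.
solute A in F14 = 0.566×506.56 = 286.71 g/s.

286.7 g/s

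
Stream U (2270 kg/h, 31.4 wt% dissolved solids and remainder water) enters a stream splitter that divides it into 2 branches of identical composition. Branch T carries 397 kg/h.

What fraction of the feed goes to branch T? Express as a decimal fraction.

0.175

Fraction to T = 397/2270 = 0.1749.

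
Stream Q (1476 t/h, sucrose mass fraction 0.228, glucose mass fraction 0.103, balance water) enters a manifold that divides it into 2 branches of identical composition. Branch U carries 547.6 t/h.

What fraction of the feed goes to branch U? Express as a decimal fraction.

0.371

Fraction to U = 547.6/1476 = 0.3710.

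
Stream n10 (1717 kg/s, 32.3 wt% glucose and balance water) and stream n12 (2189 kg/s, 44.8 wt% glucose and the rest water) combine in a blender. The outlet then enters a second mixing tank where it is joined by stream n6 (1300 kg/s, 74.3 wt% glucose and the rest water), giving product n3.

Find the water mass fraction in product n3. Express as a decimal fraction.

0.5196

Overall, product flow = 5206 kg/s.
water in = 1717×0.677 + 2189×0.552 + 1300×0.257 = 2704.8 kg/s.
water fraction in n3 = 0.5196.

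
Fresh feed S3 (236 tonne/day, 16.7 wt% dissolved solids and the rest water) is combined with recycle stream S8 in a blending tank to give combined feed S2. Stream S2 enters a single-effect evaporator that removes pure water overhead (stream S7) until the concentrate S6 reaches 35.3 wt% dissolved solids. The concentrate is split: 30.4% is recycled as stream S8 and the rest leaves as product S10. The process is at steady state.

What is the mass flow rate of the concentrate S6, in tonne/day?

160.4 tonne/day

Overall dissolved solids balance (none leaves overhead): dissolved solids in fresh feed = dissolved solids in product, i.e. 236×0.167 = (1−0.304)·S6·0.353.
S6 = 39.412/(0.353×0.696) = 160.41 tonne/day.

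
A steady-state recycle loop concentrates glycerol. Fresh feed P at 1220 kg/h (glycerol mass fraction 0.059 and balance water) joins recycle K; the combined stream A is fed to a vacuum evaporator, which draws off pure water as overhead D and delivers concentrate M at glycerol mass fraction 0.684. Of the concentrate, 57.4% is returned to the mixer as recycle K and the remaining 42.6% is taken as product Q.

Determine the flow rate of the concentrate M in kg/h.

Overall glycerol balance (none leaves overhead): glycerol in fresh feed = glycerol in product, i.e. 1220×0.059 = (1−0.574)·M·0.684.
M = 71.98/(0.684×0.426) = 247.03 kg/h.

247 kg/h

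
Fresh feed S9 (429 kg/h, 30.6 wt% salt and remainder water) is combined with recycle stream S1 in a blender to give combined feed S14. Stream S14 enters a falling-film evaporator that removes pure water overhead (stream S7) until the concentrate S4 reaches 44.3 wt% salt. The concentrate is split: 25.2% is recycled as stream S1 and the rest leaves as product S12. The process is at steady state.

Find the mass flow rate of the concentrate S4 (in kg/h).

396.2 kg/h

Overall salt balance (none leaves overhead): salt in fresh feed = salt in product, i.e. 429×0.306 = (1−0.252)·S4·0.443.
S4 = 131.27/(0.443×0.748) = 396.16 kg/h.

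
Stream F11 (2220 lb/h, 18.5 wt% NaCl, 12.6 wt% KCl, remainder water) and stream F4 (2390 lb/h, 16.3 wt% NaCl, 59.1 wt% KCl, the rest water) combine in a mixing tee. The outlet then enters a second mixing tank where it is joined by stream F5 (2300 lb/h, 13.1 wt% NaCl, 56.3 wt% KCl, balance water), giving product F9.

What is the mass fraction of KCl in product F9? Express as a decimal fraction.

0.432

Overall, product flow = 6910 lb/h.
KCl in = 2220×0.126 + 2390×0.591 + 2300×0.563 = 2987.1 lb/h.
KCl fraction in F9 = 0.432.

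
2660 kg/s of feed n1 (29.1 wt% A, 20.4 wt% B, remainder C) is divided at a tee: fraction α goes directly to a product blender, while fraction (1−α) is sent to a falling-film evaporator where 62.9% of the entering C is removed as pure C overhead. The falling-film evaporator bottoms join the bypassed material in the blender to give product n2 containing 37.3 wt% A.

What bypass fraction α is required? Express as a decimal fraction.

0.308

All 2660×0.291 = 774.06 kg/s of A reaches n2, so n2 = 774.06/0.373 = 2075.2 kg/s and vapour = 584.77 kg/s.
The evaporator receives (1−α)·2660 of feed at 0.505 C and removes 0.629 of that C:
0.629×0.505×(1−α)×2660 = 584.77
(1−α) = 584.77/844.94 = 0.6921;  α = 0.3079.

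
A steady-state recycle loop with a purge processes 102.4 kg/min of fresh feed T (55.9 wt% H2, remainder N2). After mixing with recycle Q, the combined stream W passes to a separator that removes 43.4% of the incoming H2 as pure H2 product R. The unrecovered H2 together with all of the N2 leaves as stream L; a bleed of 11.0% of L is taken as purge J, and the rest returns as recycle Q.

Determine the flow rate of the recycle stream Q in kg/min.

N2 enters only via T and leaves only via the purge: 102.4×0.441 = 0.110×(N2 in L), and the separator passes all N2, so N2 in W = N2 in L = 410.53 kg/min.
H2 in W: m_A = 102.4×0.559 + (1−0.110)·(1−0.434)·m_A, so m_A = 57.242/0.4963 = 115.35 kg/min.
L = (1−0.434)×115.35 + 410.53 = 475.82 kg/min.
Recycle Q = (1−0.110)×475.82 = 423.48 kg/min.

423.5 kg/min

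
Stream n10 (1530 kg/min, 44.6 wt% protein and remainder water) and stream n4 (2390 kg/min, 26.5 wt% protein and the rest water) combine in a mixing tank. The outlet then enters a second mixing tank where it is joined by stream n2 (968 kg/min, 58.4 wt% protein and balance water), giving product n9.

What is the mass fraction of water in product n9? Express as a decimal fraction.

Overall, product flow = 4888 kg/min.
water in = 1530×0.554 + 2390×0.735 + 968×0.416 = 3007 kg/min.
water fraction in n9 = 0.615.

0.615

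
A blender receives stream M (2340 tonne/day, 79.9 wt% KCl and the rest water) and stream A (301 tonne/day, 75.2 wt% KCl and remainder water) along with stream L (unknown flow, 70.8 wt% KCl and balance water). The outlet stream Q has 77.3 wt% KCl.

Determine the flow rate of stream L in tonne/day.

838.8 tonne/day

Let L be the unknown flow. Total out = 2641 + L.
KCl balance: 2096 + 0.708·L = 0.773·(2641 + L)
(0.708 − 0.773)·L = 0.773×2641 − 2096 = -54.519
L = -54.519 / -0.065 = 838.75 tonne/day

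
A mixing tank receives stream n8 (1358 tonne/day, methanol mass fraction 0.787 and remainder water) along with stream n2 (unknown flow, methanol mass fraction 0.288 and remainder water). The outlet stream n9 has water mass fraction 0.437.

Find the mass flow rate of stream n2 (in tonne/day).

1106 tonne/day

Let n2 be the unknown flow. Total out = 1358 + n2.
water balance: 289.25 + 0.712·n2 = 0.437·(1358 + n2)
(0.712 − 0.437)·n2 = 0.437×1358 − 289.25 = 304.19
n2 = 304.19 / 0.275 = 1106.2 tonne/day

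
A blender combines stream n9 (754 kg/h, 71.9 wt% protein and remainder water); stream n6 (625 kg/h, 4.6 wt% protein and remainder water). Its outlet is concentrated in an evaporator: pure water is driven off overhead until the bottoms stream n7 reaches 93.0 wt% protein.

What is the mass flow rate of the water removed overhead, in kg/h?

protein entering = 754×0.719 + 625×0.046 = 570.88 kg/h.
All protein reports to n7, so n7 = 570.88/0.930 = 613.85 kg/h.
Total feed = 1379 kg/h; overhead = 1379 − 613.85 = 765.15 kg/h.

765.2 kg/h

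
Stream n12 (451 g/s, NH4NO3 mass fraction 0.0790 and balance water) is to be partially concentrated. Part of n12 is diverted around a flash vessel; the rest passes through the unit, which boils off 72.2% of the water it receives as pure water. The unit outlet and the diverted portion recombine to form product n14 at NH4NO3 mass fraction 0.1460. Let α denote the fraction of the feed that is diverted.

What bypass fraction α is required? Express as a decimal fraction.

All 451×0.079 = 35.629 g/s of NH4NO3 reaches n14, so n14 = 35.629/0.146 = 244.03 g/s and vapour = 206.97 g/s.
The evaporator receives (1−α)·451 of feed at 0.921 water and removes 0.722 of that water:
0.722×0.921×(1−α)×451 = 206.97
(1−α) = 206.97/299.9 = 0.6901;  α = 0.3099.

0.310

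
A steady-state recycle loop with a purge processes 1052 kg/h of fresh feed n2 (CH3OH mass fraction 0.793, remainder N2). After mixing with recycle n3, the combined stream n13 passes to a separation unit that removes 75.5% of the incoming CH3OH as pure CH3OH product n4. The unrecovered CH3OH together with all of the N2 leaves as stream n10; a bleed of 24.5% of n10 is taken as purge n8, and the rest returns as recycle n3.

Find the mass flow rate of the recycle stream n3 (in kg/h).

N2 enters only via n2 and leaves only via the purge: 1052×0.207 = 0.245×(N2 in n10), and the separation unit passes all N2, so N2 in n13 = N2 in n10 = 888.83 kg/h.
CH3OH in n13: m_A = 1052×0.793 + (1−0.245)·(1−0.755)·m_A, so m_A = 834.24/0.8150 = 1023.6 kg/h.
n10 = (1−0.755)×1023.6 + 888.83 = 1139.6 kg/h.
Recycle n3 = (1−0.245)×1139.6 = 860.4 kg/h.

860.4 kg/h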